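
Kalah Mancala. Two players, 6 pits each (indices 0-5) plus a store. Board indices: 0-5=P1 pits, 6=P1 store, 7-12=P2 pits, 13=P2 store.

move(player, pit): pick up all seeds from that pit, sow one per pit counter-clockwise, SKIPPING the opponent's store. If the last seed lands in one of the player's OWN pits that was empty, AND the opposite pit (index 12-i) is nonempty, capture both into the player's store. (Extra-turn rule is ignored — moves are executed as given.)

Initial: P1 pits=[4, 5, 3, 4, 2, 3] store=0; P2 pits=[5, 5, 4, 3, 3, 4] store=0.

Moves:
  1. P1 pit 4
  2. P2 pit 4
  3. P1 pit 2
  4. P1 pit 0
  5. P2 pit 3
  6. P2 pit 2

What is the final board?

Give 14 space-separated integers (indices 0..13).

Answer: 0 6 1 6 2 6 1 5 5 0 1 2 7 3

Derivation:
Move 1: P1 pit4 -> P1=[4,5,3,4,0,4](1) P2=[5,5,4,3,3,4](0)
Move 2: P2 pit4 -> P1=[5,5,3,4,0,4](1) P2=[5,5,4,3,0,5](1)
Move 3: P1 pit2 -> P1=[5,5,0,5,1,5](1) P2=[5,5,4,3,0,5](1)
Move 4: P1 pit0 -> P1=[0,6,1,6,2,6](1) P2=[5,5,4,3,0,5](1)
Move 5: P2 pit3 -> P1=[0,6,1,6,2,6](1) P2=[5,5,4,0,1,6](2)
Move 6: P2 pit2 -> P1=[0,6,1,6,2,6](1) P2=[5,5,0,1,2,7](3)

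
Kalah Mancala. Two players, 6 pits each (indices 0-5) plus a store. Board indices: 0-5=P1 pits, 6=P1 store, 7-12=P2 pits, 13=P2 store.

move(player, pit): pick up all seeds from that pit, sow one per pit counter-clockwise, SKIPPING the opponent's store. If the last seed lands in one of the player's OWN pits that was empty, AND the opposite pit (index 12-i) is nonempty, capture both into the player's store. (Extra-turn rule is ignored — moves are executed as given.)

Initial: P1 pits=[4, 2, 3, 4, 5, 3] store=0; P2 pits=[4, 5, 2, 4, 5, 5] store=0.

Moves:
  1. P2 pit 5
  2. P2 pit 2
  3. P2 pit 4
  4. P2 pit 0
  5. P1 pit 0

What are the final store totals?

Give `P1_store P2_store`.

Answer: 1 7

Derivation:
Move 1: P2 pit5 -> P1=[5,3,4,5,5,3](0) P2=[4,5,2,4,5,0](1)
Move 2: P2 pit2 -> P1=[5,3,4,5,5,3](0) P2=[4,5,0,5,6,0](1)
Move 3: P2 pit4 -> P1=[6,4,5,6,5,3](0) P2=[4,5,0,5,0,1](2)
Move 4: P2 pit0 -> P1=[6,0,5,6,5,3](0) P2=[0,6,1,6,0,1](7)
Move 5: P1 pit0 -> P1=[0,1,6,7,6,4](1) P2=[0,6,1,6,0,1](7)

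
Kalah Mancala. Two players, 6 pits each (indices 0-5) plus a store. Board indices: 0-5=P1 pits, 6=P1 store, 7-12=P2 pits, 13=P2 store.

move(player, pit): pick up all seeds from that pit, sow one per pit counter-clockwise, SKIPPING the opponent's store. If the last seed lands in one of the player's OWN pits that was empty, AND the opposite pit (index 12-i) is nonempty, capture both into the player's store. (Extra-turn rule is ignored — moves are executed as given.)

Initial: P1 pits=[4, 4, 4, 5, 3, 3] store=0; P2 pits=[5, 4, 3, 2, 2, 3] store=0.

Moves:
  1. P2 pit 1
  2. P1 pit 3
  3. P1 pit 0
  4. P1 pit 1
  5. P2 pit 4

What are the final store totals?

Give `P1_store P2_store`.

Move 1: P2 pit1 -> P1=[4,4,4,5,3,3](0) P2=[5,0,4,3,3,4](0)
Move 2: P1 pit3 -> P1=[4,4,4,0,4,4](1) P2=[6,1,4,3,3,4](0)
Move 3: P1 pit0 -> P1=[0,5,5,1,5,4](1) P2=[6,1,4,3,3,4](0)
Move 4: P1 pit1 -> P1=[0,0,6,2,6,5](2) P2=[6,1,4,3,3,4](0)
Move 5: P2 pit4 -> P1=[1,0,6,2,6,5](2) P2=[6,1,4,3,0,5](1)

Answer: 2 1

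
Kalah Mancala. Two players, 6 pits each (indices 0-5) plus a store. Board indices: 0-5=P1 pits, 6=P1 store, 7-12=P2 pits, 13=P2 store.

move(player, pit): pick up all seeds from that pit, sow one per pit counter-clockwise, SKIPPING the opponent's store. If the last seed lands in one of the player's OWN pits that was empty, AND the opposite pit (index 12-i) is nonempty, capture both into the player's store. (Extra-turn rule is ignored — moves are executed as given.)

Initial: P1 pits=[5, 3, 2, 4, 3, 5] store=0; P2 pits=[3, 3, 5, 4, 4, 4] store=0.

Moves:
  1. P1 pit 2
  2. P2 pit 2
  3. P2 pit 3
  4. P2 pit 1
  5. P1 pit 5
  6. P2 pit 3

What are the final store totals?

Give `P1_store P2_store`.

Answer: 1 2

Derivation:
Move 1: P1 pit2 -> P1=[5,3,0,5,4,5](0) P2=[3,3,5,4,4,4](0)
Move 2: P2 pit2 -> P1=[6,3,0,5,4,5](0) P2=[3,3,0,5,5,5](1)
Move 3: P2 pit3 -> P1=[7,4,0,5,4,5](0) P2=[3,3,0,0,6,6](2)
Move 4: P2 pit1 -> P1=[7,4,0,5,4,5](0) P2=[3,0,1,1,7,6](2)
Move 5: P1 pit5 -> P1=[7,4,0,5,4,0](1) P2=[4,1,2,2,7,6](2)
Move 6: P2 pit3 -> P1=[7,4,0,5,4,0](1) P2=[4,1,2,0,8,7](2)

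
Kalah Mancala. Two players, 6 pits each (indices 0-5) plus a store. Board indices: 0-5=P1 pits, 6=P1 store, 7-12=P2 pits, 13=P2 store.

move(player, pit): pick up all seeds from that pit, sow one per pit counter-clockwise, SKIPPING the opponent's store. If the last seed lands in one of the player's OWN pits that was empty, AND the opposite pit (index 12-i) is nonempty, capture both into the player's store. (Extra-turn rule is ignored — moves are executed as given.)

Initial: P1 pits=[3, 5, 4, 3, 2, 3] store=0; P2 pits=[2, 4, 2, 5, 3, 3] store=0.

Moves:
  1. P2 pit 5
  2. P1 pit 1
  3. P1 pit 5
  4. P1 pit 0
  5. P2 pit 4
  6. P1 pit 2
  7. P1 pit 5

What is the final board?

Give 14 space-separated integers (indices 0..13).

Move 1: P2 pit5 -> P1=[4,6,4,3,2,3](0) P2=[2,4,2,5,3,0](1)
Move 2: P1 pit1 -> P1=[4,0,5,4,3,4](1) P2=[3,4,2,5,3,0](1)
Move 3: P1 pit5 -> P1=[4,0,5,4,3,0](2) P2=[4,5,3,5,3,0](1)
Move 4: P1 pit0 -> P1=[0,1,6,5,4,0](2) P2=[4,5,3,5,3,0](1)
Move 5: P2 pit4 -> P1=[1,1,6,5,4,0](2) P2=[4,5,3,5,0,1](2)
Move 6: P1 pit2 -> P1=[1,1,0,6,5,1](3) P2=[5,6,3,5,0,1](2)
Move 7: P1 pit5 -> P1=[1,1,0,6,5,0](4) P2=[5,6,3,5,0,1](2)

Answer: 1 1 0 6 5 0 4 5 6 3 5 0 1 2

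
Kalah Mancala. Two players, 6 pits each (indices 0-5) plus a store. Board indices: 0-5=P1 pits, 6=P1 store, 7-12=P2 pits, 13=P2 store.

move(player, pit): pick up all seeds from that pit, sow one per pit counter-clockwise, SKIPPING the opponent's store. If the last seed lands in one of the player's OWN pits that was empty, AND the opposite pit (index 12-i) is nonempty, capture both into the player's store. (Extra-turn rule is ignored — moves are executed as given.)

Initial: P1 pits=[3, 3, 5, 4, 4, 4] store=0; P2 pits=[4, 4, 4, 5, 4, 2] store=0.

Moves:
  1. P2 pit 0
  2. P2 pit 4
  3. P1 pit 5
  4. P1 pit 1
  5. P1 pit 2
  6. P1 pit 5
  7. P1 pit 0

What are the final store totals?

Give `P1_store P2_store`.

Answer: 5 1

Derivation:
Move 1: P2 pit0 -> P1=[3,3,5,4,4,4](0) P2=[0,5,5,6,5,2](0)
Move 2: P2 pit4 -> P1=[4,4,6,4,4,4](0) P2=[0,5,5,6,0,3](1)
Move 3: P1 pit5 -> P1=[4,4,6,4,4,0](1) P2=[1,6,6,6,0,3](1)
Move 4: P1 pit1 -> P1=[4,0,7,5,5,0](3) P2=[0,6,6,6,0,3](1)
Move 5: P1 pit2 -> P1=[4,0,0,6,6,1](4) P2=[1,7,7,6,0,3](1)
Move 6: P1 pit5 -> P1=[4,0,0,6,6,0](5) P2=[1,7,7,6,0,3](1)
Move 7: P1 pit0 -> P1=[0,1,1,7,7,0](5) P2=[1,7,7,6,0,3](1)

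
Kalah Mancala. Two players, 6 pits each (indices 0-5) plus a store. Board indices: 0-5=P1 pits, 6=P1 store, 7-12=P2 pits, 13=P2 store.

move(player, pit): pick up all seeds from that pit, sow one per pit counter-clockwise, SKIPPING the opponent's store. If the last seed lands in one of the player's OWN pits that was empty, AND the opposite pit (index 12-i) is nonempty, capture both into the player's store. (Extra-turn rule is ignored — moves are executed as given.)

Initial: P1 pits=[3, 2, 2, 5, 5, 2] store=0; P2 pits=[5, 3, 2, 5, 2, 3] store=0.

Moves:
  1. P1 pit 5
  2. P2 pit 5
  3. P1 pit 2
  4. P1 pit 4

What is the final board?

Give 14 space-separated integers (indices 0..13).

Answer: 4 3 0 6 0 1 2 7 4 3 6 2 0 1

Derivation:
Move 1: P1 pit5 -> P1=[3,2,2,5,5,0](1) P2=[6,3,2,5,2,3](0)
Move 2: P2 pit5 -> P1=[4,3,2,5,5,0](1) P2=[6,3,2,5,2,0](1)
Move 3: P1 pit2 -> P1=[4,3,0,6,6,0](1) P2=[6,3,2,5,2,0](1)
Move 4: P1 pit4 -> P1=[4,3,0,6,0,1](2) P2=[7,4,3,6,2,0](1)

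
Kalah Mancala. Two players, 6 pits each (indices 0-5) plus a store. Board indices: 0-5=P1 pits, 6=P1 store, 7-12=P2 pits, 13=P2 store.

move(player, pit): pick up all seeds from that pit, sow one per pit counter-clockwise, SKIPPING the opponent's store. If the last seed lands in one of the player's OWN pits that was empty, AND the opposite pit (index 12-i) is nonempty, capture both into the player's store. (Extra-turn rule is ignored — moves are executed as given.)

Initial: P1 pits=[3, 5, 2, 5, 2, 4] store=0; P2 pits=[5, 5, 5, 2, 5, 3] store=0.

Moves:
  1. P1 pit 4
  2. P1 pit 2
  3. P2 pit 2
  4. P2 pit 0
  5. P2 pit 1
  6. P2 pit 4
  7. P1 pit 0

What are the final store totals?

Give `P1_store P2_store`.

Move 1: P1 pit4 -> P1=[3,5,2,5,0,5](1) P2=[5,5,5,2,5,3](0)
Move 2: P1 pit2 -> P1=[3,5,0,6,0,5](7) P2=[5,0,5,2,5,3](0)
Move 3: P2 pit2 -> P1=[4,5,0,6,0,5](7) P2=[5,0,0,3,6,4](1)
Move 4: P2 pit0 -> P1=[4,5,0,6,0,5](7) P2=[0,1,1,4,7,5](1)
Move 5: P2 pit1 -> P1=[4,5,0,6,0,5](7) P2=[0,0,2,4,7,5](1)
Move 6: P2 pit4 -> P1=[5,6,1,7,1,5](7) P2=[0,0,2,4,0,6](2)
Move 7: P1 pit0 -> P1=[0,7,2,8,2,6](7) P2=[0,0,2,4,0,6](2)

Answer: 7 2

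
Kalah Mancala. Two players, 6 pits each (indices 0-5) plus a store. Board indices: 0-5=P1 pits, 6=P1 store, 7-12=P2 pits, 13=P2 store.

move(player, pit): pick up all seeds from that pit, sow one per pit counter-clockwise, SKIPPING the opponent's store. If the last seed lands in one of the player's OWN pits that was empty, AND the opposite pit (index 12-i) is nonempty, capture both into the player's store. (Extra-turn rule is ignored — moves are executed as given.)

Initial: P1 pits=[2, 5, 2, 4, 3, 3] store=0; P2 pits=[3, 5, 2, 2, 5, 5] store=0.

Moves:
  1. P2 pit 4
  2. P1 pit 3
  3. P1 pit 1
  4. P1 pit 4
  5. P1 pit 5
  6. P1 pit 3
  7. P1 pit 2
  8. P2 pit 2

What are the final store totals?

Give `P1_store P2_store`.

Move 1: P2 pit4 -> P1=[3,6,3,4,3,3](0) P2=[3,5,2,2,0,6](1)
Move 2: P1 pit3 -> P1=[3,6,3,0,4,4](1) P2=[4,5,2,2,0,6](1)
Move 3: P1 pit1 -> P1=[3,0,4,1,5,5](2) P2=[5,5,2,2,0,6](1)
Move 4: P1 pit4 -> P1=[3,0,4,1,0,6](3) P2=[6,6,3,2,0,6](1)
Move 5: P1 pit5 -> P1=[3,0,4,1,0,0](4) P2=[7,7,4,3,1,6](1)
Move 6: P1 pit3 -> P1=[3,0,4,0,0,0](12) P2=[7,0,4,3,1,6](1)
Move 7: P1 pit2 -> P1=[3,0,0,1,1,1](13) P2=[7,0,4,3,1,6](1)
Move 8: P2 pit2 -> P1=[3,0,0,1,1,1](13) P2=[7,0,0,4,2,7](2)

Answer: 13 2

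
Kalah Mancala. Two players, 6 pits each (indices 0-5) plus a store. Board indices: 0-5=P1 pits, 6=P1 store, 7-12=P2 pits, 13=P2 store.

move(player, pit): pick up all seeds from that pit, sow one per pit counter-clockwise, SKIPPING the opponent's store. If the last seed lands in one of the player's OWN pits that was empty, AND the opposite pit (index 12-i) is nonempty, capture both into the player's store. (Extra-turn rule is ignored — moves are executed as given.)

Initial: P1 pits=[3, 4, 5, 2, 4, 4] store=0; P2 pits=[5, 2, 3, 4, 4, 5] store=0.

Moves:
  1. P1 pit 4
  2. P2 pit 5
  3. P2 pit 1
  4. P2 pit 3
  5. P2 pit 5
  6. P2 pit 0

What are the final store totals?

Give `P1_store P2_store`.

Answer: 1 4

Derivation:
Move 1: P1 pit4 -> P1=[3,4,5,2,0,5](1) P2=[6,3,3,4,4,5](0)
Move 2: P2 pit5 -> P1=[4,5,6,3,0,5](1) P2=[6,3,3,4,4,0](1)
Move 3: P2 pit1 -> P1=[4,5,6,3,0,5](1) P2=[6,0,4,5,5,0](1)
Move 4: P2 pit3 -> P1=[5,6,6,3,0,5](1) P2=[6,0,4,0,6,1](2)
Move 5: P2 pit5 -> P1=[5,6,6,3,0,5](1) P2=[6,0,4,0,6,0](3)
Move 6: P2 pit0 -> P1=[5,6,6,3,0,5](1) P2=[0,1,5,1,7,1](4)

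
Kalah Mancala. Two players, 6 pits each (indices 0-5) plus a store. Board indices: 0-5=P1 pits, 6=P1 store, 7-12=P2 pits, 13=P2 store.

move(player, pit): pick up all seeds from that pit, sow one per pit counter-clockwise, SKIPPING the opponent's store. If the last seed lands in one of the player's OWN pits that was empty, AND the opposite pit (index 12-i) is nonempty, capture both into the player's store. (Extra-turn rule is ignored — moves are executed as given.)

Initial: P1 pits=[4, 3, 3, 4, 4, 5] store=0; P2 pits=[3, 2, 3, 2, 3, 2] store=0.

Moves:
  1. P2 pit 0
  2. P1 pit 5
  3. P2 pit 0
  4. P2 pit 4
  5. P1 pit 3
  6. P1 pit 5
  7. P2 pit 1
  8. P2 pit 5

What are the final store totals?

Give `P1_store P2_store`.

Move 1: P2 pit0 -> P1=[4,3,3,4,4,5](0) P2=[0,3,4,3,3,2](0)
Move 2: P1 pit5 -> P1=[4,3,3,4,4,0](1) P2=[1,4,5,4,3,2](0)
Move 3: P2 pit0 -> P1=[4,3,3,4,4,0](1) P2=[0,5,5,4,3,2](0)
Move 4: P2 pit4 -> P1=[5,3,3,4,4,0](1) P2=[0,5,5,4,0,3](1)
Move 5: P1 pit3 -> P1=[5,3,3,0,5,1](2) P2=[1,5,5,4,0,3](1)
Move 6: P1 pit5 -> P1=[5,3,3,0,5,0](3) P2=[1,5,5,4,0,3](1)
Move 7: P2 pit1 -> P1=[5,3,3,0,5,0](3) P2=[1,0,6,5,1,4](2)
Move 8: P2 pit5 -> P1=[6,4,4,0,5,0](3) P2=[1,0,6,5,1,0](3)

Answer: 3 3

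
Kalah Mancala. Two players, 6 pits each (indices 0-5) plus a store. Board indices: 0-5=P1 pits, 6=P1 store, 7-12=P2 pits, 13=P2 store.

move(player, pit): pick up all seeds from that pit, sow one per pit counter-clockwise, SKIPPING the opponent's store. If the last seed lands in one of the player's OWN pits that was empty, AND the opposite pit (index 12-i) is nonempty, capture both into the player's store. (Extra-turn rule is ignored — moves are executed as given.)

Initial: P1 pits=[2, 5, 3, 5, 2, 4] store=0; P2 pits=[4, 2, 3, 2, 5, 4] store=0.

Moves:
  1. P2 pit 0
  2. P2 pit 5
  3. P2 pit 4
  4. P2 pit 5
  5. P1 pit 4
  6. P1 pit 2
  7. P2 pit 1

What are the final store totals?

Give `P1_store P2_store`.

Answer: 2 11

Derivation:
Move 1: P2 pit0 -> P1=[2,5,3,5,2,4](0) P2=[0,3,4,3,6,4](0)
Move 2: P2 pit5 -> P1=[3,6,4,5,2,4](0) P2=[0,3,4,3,6,0](1)
Move 3: P2 pit4 -> P1=[4,7,5,6,2,4](0) P2=[0,3,4,3,0,1](2)
Move 4: P2 pit5 -> P1=[4,7,5,6,2,4](0) P2=[0,3,4,3,0,0](3)
Move 5: P1 pit4 -> P1=[4,7,5,6,0,5](1) P2=[0,3,4,3,0,0](3)
Move 6: P1 pit2 -> P1=[4,7,0,7,1,6](2) P2=[1,3,4,3,0,0](3)
Move 7: P2 pit1 -> P1=[4,0,0,7,1,6](2) P2=[1,0,5,4,0,0](11)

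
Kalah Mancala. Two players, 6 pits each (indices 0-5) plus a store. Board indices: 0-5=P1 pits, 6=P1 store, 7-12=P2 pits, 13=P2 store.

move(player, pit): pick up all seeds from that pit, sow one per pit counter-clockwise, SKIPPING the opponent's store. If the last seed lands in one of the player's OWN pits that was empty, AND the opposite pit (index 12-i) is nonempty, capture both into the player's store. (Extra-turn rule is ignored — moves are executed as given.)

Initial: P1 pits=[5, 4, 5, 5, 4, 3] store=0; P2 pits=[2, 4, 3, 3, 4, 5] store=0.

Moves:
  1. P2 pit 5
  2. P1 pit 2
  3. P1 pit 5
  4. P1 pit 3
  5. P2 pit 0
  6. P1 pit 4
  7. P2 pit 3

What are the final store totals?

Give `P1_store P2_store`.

Move 1: P2 pit5 -> P1=[6,5,6,6,4,3](0) P2=[2,4,3,3,4,0](1)
Move 2: P1 pit2 -> P1=[6,5,0,7,5,4](1) P2=[3,5,3,3,4,0](1)
Move 3: P1 pit5 -> P1=[6,5,0,7,5,0](2) P2=[4,6,4,3,4,0](1)
Move 4: P1 pit3 -> P1=[6,5,0,0,6,1](3) P2=[5,7,5,4,4,0](1)
Move 5: P2 pit0 -> P1=[0,5,0,0,6,1](3) P2=[0,8,6,5,5,0](8)
Move 6: P1 pit4 -> P1=[0,5,0,0,0,2](4) P2=[1,9,7,6,5,0](8)
Move 7: P2 pit3 -> P1=[1,6,1,0,0,2](4) P2=[1,9,7,0,6,1](9)

Answer: 4 9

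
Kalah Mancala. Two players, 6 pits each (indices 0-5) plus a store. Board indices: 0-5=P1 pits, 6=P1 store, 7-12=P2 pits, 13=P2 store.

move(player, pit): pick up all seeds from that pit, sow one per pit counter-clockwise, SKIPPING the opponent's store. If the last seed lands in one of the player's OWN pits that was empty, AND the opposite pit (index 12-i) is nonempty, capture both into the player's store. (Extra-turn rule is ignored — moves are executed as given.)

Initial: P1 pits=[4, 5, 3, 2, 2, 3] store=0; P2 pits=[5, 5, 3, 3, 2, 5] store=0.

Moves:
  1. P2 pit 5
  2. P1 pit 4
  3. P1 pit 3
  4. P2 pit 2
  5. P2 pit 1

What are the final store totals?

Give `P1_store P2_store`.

Move 1: P2 pit5 -> P1=[5,6,4,3,2,3](0) P2=[5,5,3,3,2,0](1)
Move 2: P1 pit4 -> P1=[5,6,4,3,0,4](1) P2=[5,5,3,3,2,0](1)
Move 3: P1 pit3 -> P1=[5,6,4,0,1,5](2) P2=[5,5,3,3,2,0](1)
Move 4: P2 pit2 -> P1=[0,6,4,0,1,5](2) P2=[5,5,0,4,3,0](7)
Move 5: P2 pit1 -> P1=[0,6,4,0,1,5](2) P2=[5,0,1,5,4,1](8)

Answer: 2 8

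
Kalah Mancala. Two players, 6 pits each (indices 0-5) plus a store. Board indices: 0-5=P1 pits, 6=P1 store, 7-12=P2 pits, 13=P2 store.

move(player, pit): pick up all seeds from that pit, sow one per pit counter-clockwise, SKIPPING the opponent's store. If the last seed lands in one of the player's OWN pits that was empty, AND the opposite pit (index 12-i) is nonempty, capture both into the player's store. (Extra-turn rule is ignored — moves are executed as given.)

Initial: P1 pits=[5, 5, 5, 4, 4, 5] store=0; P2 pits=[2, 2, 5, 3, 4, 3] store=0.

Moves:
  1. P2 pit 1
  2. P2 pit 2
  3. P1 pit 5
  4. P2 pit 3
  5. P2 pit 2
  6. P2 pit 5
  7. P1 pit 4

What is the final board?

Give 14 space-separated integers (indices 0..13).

Answer: 8 8 1 5 0 1 2 4 2 0 0 6 0 10

Derivation:
Move 1: P2 pit1 -> P1=[5,5,5,4,4,5](0) P2=[2,0,6,4,4,3](0)
Move 2: P2 pit2 -> P1=[6,6,5,4,4,5](0) P2=[2,0,0,5,5,4](1)
Move 3: P1 pit5 -> P1=[6,6,5,4,4,0](1) P2=[3,1,1,6,5,4](1)
Move 4: P2 pit3 -> P1=[7,7,6,4,4,0](1) P2=[3,1,1,0,6,5](2)
Move 5: P2 pit2 -> P1=[7,7,0,4,4,0](1) P2=[3,1,0,0,6,5](9)
Move 6: P2 pit5 -> P1=[8,8,1,5,4,0](1) P2=[3,1,0,0,6,0](10)
Move 7: P1 pit4 -> P1=[8,8,1,5,0,1](2) P2=[4,2,0,0,6,0](10)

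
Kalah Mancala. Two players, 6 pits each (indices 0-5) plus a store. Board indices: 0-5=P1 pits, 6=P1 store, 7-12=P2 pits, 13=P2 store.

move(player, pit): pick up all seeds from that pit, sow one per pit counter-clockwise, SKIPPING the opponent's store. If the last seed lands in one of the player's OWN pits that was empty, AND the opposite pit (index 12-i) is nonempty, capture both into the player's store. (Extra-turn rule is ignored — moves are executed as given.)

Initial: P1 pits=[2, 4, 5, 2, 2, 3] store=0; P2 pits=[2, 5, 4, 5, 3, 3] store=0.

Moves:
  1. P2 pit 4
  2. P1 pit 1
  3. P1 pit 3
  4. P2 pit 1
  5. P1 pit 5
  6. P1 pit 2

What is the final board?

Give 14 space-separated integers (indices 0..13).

Answer: 3 0 0 1 5 1 3 4 2 6 7 1 5 2

Derivation:
Move 1: P2 pit4 -> P1=[3,4,5,2,2,3](0) P2=[2,5,4,5,0,4](1)
Move 2: P1 pit1 -> P1=[3,0,6,3,3,4](0) P2=[2,5,4,5,0,4](1)
Move 3: P1 pit3 -> P1=[3,0,6,0,4,5](1) P2=[2,5,4,5,0,4](1)
Move 4: P2 pit1 -> P1=[3,0,6,0,4,5](1) P2=[2,0,5,6,1,5](2)
Move 5: P1 pit5 -> P1=[3,0,6,0,4,0](2) P2=[3,1,6,7,1,5](2)
Move 6: P1 pit2 -> P1=[3,0,0,1,5,1](3) P2=[4,2,6,7,1,5](2)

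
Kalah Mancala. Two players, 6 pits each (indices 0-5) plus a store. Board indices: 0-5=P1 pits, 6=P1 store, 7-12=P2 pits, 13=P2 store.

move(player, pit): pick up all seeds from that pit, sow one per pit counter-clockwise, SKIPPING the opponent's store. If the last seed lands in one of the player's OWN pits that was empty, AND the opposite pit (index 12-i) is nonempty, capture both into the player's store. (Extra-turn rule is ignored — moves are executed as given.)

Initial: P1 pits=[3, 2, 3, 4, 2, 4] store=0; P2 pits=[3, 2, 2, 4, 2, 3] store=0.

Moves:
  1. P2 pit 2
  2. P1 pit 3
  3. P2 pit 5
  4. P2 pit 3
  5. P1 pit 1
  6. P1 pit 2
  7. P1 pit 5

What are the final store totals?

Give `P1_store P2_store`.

Move 1: P2 pit2 -> P1=[3,2,3,4,2,4](0) P2=[3,2,0,5,3,3](0)
Move 2: P1 pit3 -> P1=[3,2,3,0,3,5](1) P2=[4,2,0,5,3,3](0)
Move 3: P2 pit5 -> P1=[4,3,3,0,3,5](1) P2=[4,2,0,5,3,0](1)
Move 4: P2 pit3 -> P1=[5,4,3,0,3,5](1) P2=[4,2,0,0,4,1](2)
Move 5: P1 pit1 -> P1=[5,0,4,1,4,6](1) P2=[4,2,0,0,4,1](2)
Move 6: P1 pit2 -> P1=[5,0,0,2,5,7](2) P2=[4,2,0,0,4,1](2)
Move 7: P1 pit5 -> P1=[5,0,0,2,5,0](3) P2=[5,3,1,1,5,2](2)

Answer: 3 2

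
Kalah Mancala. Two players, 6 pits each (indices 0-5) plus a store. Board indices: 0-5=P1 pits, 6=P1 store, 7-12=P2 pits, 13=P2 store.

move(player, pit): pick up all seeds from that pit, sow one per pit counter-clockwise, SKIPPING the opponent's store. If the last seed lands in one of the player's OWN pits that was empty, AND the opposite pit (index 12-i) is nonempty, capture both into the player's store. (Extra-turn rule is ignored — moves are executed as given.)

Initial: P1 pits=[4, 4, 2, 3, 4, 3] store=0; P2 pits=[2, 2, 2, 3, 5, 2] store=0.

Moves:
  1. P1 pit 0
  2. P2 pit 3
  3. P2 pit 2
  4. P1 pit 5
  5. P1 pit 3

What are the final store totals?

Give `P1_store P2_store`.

Move 1: P1 pit0 -> P1=[0,5,3,4,5,3](0) P2=[2,2,2,3,5,2](0)
Move 2: P2 pit3 -> P1=[0,5,3,4,5,3](0) P2=[2,2,2,0,6,3](1)
Move 3: P2 pit2 -> P1=[0,5,3,4,5,3](0) P2=[2,2,0,1,7,3](1)
Move 4: P1 pit5 -> P1=[0,5,3,4,5,0](1) P2=[3,3,0,1,7,3](1)
Move 5: P1 pit3 -> P1=[0,5,3,0,6,1](2) P2=[4,3,0,1,7,3](1)

Answer: 2 1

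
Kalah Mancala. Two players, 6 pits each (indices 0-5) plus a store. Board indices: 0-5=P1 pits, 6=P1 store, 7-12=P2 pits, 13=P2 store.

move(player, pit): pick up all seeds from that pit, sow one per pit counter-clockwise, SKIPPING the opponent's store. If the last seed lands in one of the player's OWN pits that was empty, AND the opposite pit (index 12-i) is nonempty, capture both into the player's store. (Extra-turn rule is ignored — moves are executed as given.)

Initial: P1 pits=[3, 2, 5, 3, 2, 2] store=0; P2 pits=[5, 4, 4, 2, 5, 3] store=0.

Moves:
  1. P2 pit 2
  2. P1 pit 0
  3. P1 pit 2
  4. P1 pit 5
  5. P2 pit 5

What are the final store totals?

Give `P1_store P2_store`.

Move 1: P2 pit2 -> P1=[3,2,5,3,2,2](0) P2=[5,4,0,3,6,4](1)
Move 2: P1 pit0 -> P1=[0,3,6,4,2,2](0) P2=[5,4,0,3,6,4](1)
Move 3: P1 pit2 -> P1=[0,3,0,5,3,3](1) P2=[6,5,0,3,6,4](1)
Move 4: P1 pit5 -> P1=[0,3,0,5,3,0](2) P2=[7,6,0,3,6,4](1)
Move 5: P2 pit5 -> P1=[1,4,1,5,3,0](2) P2=[7,6,0,3,6,0](2)

Answer: 2 2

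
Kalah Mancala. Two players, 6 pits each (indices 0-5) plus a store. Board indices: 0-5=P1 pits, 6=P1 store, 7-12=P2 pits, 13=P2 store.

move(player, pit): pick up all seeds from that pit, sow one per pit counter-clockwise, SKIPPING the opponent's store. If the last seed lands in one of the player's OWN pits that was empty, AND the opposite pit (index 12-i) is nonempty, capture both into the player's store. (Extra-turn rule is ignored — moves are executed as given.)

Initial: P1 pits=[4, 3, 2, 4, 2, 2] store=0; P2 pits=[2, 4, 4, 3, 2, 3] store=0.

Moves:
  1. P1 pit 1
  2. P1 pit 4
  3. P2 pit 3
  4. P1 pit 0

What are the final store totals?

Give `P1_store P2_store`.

Answer: 6 1

Derivation:
Move 1: P1 pit1 -> P1=[4,0,3,5,3,2](0) P2=[2,4,4,3,2,3](0)
Move 2: P1 pit4 -> P1=[4,0,3,5,0,3](1) P2=[3,4,4,3,2,3](0)
Move 3: P2 pit3 -> P1=[4,0,3,5,0,3](1) P2=[3,4,4,0,3,4](1)
Move 4: P1 pit0 -> P1=[0,1,4,6,0,3](6) P2=[3,0,4,0,3,4](1)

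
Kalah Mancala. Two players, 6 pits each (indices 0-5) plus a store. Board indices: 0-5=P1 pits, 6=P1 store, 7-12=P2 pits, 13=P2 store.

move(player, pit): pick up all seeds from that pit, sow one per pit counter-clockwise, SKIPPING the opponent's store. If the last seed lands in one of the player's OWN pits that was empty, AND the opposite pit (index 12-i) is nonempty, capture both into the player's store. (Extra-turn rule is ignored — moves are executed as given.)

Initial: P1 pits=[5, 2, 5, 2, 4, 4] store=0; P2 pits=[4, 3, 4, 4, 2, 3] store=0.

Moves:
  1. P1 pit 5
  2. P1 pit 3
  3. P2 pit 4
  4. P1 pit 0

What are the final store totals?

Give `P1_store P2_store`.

Move 1: P1 pit5 -> P1=[5,2,5,2,4,0](1) P2=[5,4,5,4,2,3](0)
Move 2: P1 pit3 -> P1=[5,2,5,0,5,0](7) P2=[0,4,5,4,2,3](0)
Move 3: P2 pit4 -> P1=[5,2,5,0,5,0](7) P2=[0,4,5,4,0,4](1)
Move 4: P1 pit0 -> P1=[0,3,6,1,6,1](7) P2=[0,4,5,4,0,4](1)

Answer: 7 1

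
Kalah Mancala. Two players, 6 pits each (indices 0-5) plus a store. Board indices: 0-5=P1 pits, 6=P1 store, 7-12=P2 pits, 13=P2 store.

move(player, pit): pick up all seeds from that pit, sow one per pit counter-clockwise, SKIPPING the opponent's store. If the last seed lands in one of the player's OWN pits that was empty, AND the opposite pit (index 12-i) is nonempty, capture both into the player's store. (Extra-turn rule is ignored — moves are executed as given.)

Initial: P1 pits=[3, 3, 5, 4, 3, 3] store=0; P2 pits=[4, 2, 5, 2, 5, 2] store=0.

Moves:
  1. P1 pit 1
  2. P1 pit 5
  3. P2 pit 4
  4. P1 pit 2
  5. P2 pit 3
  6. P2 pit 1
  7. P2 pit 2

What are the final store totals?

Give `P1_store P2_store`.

Answer: 2 2

Derivation:
Move 1: P1 pit1 -> P1=[3,0,6,5,4,3](0) P2=[4,2,5,2,5,2](0)
Move 2: P1 pit5 -> P1=[3,0,6,5,4,0](1) P2=[5,3,5,2,5,2](0)
Move 3: P2 pit4 -> P1=[4,1,7,5,4,0](1) P2=[5,3,5,2,0,3](1)
Move 4: P1 pit2 -> P1=[4,1,0,6,5,1](2) P2=[6,4,6,2,0,3](1)
Move 5: P2 pit3 -> P1=[4,1,0,6,5,1](2) P2=[6,4,6,0,1,4](1)
Move 6: P2 pit1 -> P1=[4,1,0,6,5,1](2) P2=[6,0,7,1,2,5](1)
Move 7: P2 pit2 -> P1=[5,2,1,6,5,1](2) P2=[6,0,0,2,3,6](2)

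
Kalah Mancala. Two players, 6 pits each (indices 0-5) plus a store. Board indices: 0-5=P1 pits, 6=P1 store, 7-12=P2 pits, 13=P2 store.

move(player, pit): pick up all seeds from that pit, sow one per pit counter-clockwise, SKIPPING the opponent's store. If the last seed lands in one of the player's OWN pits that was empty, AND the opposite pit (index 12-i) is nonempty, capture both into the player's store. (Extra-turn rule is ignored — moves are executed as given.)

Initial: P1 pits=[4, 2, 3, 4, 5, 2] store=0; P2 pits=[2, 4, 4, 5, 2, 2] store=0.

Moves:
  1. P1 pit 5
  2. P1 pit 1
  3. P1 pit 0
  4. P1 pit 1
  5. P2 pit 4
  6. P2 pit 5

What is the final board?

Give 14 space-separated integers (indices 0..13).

Answer: 1 1 6 6 6 0 1 3 4 4 5 0 0 2

Derivation:
Move 1: P1 pit5 -> P1=[4,2,3,4,5,0](1) P2=[3,4,4,5,2,2](0)
Move 2: P1 pit1 -> P1=[4,0,4,5,5,0](1) P2=[3,4,4,5,2,2](0)
Move 3: P1 pit0 -> P1=[0,1,5,6,6,0](1) P2=[3,4,4,5,2,2](0)
Move 4: P1 pit1 -> P1=[0,0,6,6,6,0](1) P2=[3,4,4,5,2,2](0)
Move 5: P2 pit4 -> P1=[0,0,6,6,6,0](1) P2=[3,4,4,5,0,3](1)
Move 6: P2 pit5 -> P1=[1,1,6,6,6,0](1) P2=[3,4,4,5,0,0](2)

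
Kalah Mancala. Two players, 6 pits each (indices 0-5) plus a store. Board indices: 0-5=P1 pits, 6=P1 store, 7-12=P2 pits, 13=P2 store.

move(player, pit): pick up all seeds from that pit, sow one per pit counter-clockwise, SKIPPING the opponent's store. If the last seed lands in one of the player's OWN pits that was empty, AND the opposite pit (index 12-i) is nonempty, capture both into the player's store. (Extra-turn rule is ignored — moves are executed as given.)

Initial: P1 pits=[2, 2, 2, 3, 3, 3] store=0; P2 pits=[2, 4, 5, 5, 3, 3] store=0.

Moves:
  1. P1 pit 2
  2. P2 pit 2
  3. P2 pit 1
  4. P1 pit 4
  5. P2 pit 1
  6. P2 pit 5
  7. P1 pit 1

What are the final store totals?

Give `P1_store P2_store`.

Answer: 1 2

Derivation:
Move 1: P1 pit2 -> P1=[2,2,0,4,4,3](0) P2=[2,4,5,5,3,3](0)
Move 2: P2 pit2 -> P1=[3,2,0,4,4,3](0) P2=[2,4,0,6,4,4](1)
Move 3: P2 pit1 -> P1=[3,2,0,4,4,3](0) P2=[2,0,1,7,5,5](1)
Move 4: P1 pit4 -> P1=[3,2,0,4,0,4](1) P2=[3,1,1,7,5,5](1)
Move 5: P2 pit1 -> P1=[3,2,0,4,0,4](1) P2=[3,0,2,7,5,5](1)
Move 6: P2 pit5 -> P1=[4,3,1,5,0,4](1) P2=[3,0,2,7,5,0](2)
Move 7: P1 pit1 -> P1=[4,0,2,6,1,4](1) P2=[3,0,2,7,5,0](2)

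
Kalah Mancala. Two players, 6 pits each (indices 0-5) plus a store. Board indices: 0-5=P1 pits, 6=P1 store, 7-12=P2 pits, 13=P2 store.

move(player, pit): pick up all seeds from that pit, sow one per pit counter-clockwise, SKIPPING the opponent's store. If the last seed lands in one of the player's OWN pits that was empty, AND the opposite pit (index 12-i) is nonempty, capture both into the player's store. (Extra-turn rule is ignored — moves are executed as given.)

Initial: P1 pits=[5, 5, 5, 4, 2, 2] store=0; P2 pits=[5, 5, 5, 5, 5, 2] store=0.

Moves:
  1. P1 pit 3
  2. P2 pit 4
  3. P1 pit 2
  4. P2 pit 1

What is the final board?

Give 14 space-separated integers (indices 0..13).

Move 1: P1 pit3 -> P1=[5,5,5,0,3,3](1) P2=[6,5,5,5,5,2](0)
Move 2: P2 pit4 -> P1=[6,6,6,0,3,3](1) P2=[6,5,5,5,0,3](1)
Move 3: P1 pit2 -> P1=[6,6,0,1,4,4](2) P2=[7,6,5,5,0,3](1)
Move 4: P2 pit1 -> P1=[7,6,0,1,4,4](2) P2=[7,0,6,6,1,4](2)

Answer: 7 6 0 1 4 4 2 7 0 6 6 1 4 2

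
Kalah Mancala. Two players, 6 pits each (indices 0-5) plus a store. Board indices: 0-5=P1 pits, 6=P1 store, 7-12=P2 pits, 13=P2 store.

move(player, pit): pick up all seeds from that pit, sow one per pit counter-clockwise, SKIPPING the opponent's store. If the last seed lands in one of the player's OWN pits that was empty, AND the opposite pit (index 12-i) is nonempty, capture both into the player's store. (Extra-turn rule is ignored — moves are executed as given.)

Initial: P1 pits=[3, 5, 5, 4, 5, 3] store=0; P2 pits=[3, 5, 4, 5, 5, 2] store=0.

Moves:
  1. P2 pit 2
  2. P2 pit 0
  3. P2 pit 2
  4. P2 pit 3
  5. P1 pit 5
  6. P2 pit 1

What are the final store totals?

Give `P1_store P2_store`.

Move 1: P2 pit2 -> P1=[3,5,5,4,5,3](0) P2=[3,5,0,6,6,3](1)
Move 2: P2 pit0 -> P1=[3,5,5,4,5,3](0) P2=[0,6,1,7,6,3](1)
Move 3: P2 pit2 -> P1=[3,5,5,4,5,3](0) P2=[0,6,0,8,6,3](1)
Move 4: P2 pit3 -> P1=[4,6,6,5,6,3](0) P2=[0,6,0,0,7,4](2)
Move 5: P1 pit5 -> P1=[4,6,6,5,6,0](1) P2=[1,7,0,0,7,4](2)
Move 6: P2 pit1 -> P1=[5,7,6,5,6,0](1) P2=[1,0,1,1,8,5](3)

Answer: 1 3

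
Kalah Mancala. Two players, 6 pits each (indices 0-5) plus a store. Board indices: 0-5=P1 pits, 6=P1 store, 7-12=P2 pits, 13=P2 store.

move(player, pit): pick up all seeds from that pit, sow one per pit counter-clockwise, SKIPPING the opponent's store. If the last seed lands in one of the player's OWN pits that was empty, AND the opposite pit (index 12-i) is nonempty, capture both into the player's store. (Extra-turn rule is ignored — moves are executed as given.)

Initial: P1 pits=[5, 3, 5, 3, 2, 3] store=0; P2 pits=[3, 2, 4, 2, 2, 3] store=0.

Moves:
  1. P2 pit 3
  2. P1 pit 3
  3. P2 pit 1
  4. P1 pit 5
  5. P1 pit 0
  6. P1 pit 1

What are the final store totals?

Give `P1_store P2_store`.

Answer: 7 6

Derivation:
Move 1: P2 pit3 -> P1=[5,3,5,3,2,3](0) P2=[3,2,4,0,3,4](0)
Move 2: P1 pit3 -> P1=[5,3,5,0,3,4](1) P2=[3,2,4,0,3,4](0)
Move 3: P2 pit1 -> P1=[5,3,0,0,3,4](1) P2=[3,0,5,0,3,4](6)
Move 4: P1 pit5 -> P1=[5,3,0,0,3,0](2) P2=[4,1,6,0,3,4](6)
Move 5: P1 pit0 -> P1=[0,4,1,1,4,0](7) P2=[0,1,6,0,3,4](6)
Move 6: P1 pit1 -> P1=[0,0,2,2,5,1](7) P2=[0,1,6,0,3,4](6)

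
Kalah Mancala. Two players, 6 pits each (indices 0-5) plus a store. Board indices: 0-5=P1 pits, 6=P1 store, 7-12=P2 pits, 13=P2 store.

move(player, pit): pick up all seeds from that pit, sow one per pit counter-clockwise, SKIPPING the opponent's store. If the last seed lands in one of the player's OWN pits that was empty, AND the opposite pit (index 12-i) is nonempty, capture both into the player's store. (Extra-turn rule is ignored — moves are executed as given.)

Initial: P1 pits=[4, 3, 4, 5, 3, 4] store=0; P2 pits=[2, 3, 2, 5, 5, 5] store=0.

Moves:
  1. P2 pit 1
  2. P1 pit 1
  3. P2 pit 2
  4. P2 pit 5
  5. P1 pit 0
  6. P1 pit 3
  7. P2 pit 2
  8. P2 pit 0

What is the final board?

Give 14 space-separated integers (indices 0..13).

Move 1: P2 pit1 -> P1=[4,3,4,5,3,4](0) P2=[2,0,3,6,6,5](0)
Move 2: P1 pit1 -> P1=[4,0,5,6,4,4](0) P2=[2,0,3,6,6,5](0)
Move 3: P2 pit2 -> P1=[4,0,5,6,4,4](0) P2=[2,0,0,7,7,6](0)
Move 4: P2 pit5 -> P1=[5,1,6,7,5,4](0) P2=[2,0,0,7,7,0](1)
Move 5: P1 pit0 -> P1=[0,2,7,8,6,5](0) P2=[2,0,0,7,7,0](1)
Move 6: P1 pit3 -> P1=[0,2,7,0,7,6](1) P2=[3,1,1,8,8,0](1)
Move 7: P2 pit2 -> P1=[0,2,7,0,7,6](1) P2=[3,1,0,9,8,0](1)
Move 8: P2 pit0 -> P1=[0,2,7,0,7,6](1) P2=[0,2,1,10,8,0](1)

Answer: 0 2 7 0 7 6 1 0 2 1 10 8 0 1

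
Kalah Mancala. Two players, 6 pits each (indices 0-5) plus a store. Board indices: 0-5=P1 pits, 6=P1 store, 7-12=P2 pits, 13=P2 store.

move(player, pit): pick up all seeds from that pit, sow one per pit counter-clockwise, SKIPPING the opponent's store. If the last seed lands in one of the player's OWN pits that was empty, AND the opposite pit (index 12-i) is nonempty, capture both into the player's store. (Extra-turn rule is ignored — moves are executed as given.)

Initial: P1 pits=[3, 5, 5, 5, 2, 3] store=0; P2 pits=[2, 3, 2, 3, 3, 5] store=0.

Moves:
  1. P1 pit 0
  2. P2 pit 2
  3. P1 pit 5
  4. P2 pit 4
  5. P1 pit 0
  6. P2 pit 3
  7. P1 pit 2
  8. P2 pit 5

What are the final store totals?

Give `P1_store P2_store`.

Move 1: P1 pit0 -> P1=[0,6,6,6,2,3](0) P2=[2,3,2,3,3,5](0)
Move 2: P2 pit2 -> P1=[0,6,6,6,2,3](0) P2=[2,3,0,4,4,5](0)
Move 3: P1 pit5 -> P1=[0,6,6,6,2,0](1) P2=[3,4,0,4,4,5](0)
Move 4: P2 pit4 -> P1=[1,7,6,6,2,0](1) P2=[3,4,0,4,0,6](1)
Move 5: P1 pit0 -> P1=[0,8,6,6,2,0](1) P2=[3,4,0,4,0,6](1)
Move 6: P2 pit3 -> P1=[1,8,6,6,2,0](1) P2=[3,4,0,0,1,7](2)
Move 7: P1 pit2 -> P1=[1,8,0,7,3,1](2) P2=[4,5,0,0,1,7](2)
Move 8: P2 pit5 -> P1=[2,9,1,8,4,2](2) P2=[4,5,0,0,1,0](3)

Answer: 2 3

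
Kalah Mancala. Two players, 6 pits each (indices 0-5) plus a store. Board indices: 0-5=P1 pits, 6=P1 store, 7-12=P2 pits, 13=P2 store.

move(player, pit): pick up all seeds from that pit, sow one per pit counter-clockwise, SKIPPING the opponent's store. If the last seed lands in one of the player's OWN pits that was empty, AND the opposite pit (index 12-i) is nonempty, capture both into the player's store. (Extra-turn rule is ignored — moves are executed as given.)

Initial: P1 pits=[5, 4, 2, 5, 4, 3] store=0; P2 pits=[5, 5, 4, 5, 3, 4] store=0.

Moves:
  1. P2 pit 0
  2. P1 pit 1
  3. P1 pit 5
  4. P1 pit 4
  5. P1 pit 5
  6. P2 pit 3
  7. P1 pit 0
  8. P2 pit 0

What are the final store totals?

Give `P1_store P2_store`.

Answer: 4 1

Derivation:
Move 1: P2 pit0 -> P1=[5,4,2,5,4,3](0) P2=[0,6,5,6,4,5](0)
Move 2: P1 pit1 -> P1=[5,0,3,6,5,4](0) P2=[0,6,5,6,4,5](0)
Move 3: P1 pit5 -> P1=[5,0,3,6,5,0](1) P2=[1,7,6,6,4,5](0)
Move 4: P1 pit4 -> P1=[5,0,3,6,0,1](2) P2=[2,8,7,6,4,5](0)
Move 5: P1 pit5 -> P1=[5,0,3,6,0,0](3) P2=[2,8,7,6,4,5](0)
Move 6: P2 pit3 -> P1=[6,1,4,6,0,0](3) P2=[2,8,7,0,5,6](1)
Move 7: P1 pit0 -> P1=[0,2,5,7,1,1](4) P2=[2,8,7,0,5,6](1)
Move 8: P2 pit0 -> P1=[0,2,5,7,1,1](4) P2=[0,9,8,0,5,6](1)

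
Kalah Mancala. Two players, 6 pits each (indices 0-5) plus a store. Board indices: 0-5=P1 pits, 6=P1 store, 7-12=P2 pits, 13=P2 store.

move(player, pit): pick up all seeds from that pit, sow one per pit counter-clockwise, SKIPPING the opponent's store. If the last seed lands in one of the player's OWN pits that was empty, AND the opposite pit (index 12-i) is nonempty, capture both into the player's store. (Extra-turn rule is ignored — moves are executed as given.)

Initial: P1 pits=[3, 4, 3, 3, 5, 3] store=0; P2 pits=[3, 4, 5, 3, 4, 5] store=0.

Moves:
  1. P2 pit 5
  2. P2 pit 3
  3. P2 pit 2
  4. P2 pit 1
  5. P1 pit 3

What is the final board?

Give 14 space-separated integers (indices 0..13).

Move 1: P2 pit5 -> P1=[4,5,4,4,5,3](0) P2=[3,4,5,3,4,0](1)
Move 2: P2 pit3 -> P1=[4,5,4,4,5,3](0) P2=[3,4,5,0,5,1](2)
Move 3: P2 pit2 -> P1=[5,5,4,4,5,3](0) P2=[3,4,0,1,6,2](3)
Move 4: P2 pit1 -> P1=[5,5,4,4,5,3](0) P2=[3,0,1,2,7,3](3)
Move 5: P1 pit3 -> P1=[5,5,4,0,6,4](1) P2=[4,0,1,2,7,3](3)

Answer: 5 5 4 0 6 4 1 4 0 1 2 7 3 3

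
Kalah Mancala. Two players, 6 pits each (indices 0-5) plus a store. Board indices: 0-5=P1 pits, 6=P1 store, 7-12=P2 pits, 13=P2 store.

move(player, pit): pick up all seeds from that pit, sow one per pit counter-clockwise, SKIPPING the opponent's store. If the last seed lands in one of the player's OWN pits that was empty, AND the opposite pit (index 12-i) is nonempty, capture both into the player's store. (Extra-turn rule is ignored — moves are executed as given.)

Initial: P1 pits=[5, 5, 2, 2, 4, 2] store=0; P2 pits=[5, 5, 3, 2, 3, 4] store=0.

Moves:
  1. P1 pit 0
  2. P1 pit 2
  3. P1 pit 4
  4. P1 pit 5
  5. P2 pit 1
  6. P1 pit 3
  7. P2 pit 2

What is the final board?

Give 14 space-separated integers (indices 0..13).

Move 1: P1 pit0 -> P1=[0,6,3,3,5,3](0) P2=[5,5,3,2,3,4](0)
Move 2: P1 pit2 -> P1=[0,6,0,4,6,4](0) P2=[5,5,3,2,3,4](0)
Move 3: P1 pit4 -> P1=[0,6,0,4,0,5](1) P2=[6,6,4,3,3,4](0)
Move 4: P1 pit5 -> P1=[0,6,0,4,0,0](2) P2=[7,7,5,4,3,4](0)
Move 5: P2 pit1 -> P1=[1,7,0,4,0,0](2) P2=[7,0,6,5,4,5](1)
Move 6: P1 pit3 -> P1=[1,7,0,0,1,1](3) P2=[8,0,6,5,4,5](1)
Move 7: P2 pit2 -> P1=[2,8,0,0,1,1](3) P2=[8,0,0,6,5,6](2)

Answer: 2 8 0 0 1 1 3 8 0 0 6 5 6 2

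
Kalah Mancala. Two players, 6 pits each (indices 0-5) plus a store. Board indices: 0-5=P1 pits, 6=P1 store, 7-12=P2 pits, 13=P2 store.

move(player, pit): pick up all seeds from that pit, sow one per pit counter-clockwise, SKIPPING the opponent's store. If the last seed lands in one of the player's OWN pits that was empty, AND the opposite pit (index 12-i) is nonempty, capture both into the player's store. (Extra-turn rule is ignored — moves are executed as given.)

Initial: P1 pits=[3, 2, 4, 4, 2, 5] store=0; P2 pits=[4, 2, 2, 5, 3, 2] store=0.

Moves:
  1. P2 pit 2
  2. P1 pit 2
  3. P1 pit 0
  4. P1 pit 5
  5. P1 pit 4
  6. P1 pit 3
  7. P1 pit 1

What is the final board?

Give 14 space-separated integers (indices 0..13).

Answer: 0 0 2 1 2 2 4 7 4 2 7 5 2 0

Derivation:
Move 1: P2 pit2 -> P1=[3,2,4,4,2,5](0) P2=[4,2,0,6,4,2](0)
Move 2: P1 pit2 -> P1=[3,2,0,5,3,6](1) P2=[4,2,0,6,4,2](0)
Move 3: P1 pit0 -> P1=[0,3,1,6,3,6](1) P2=[4,2,0,6,4,2](0)
Move 4: P1 pit5 -> P1=[0,3,1,6,3,0](2) P2=[5,3,1,7,5,2](0)
Move 5: P1 pit4 -> P1=[0,3,1,6,0,1](3) P2=[6,3,1,7,5,2](0)
Move 6: P1 pit3 -> P1=[0,3,1,0,1,2](4) P2=[7,4,2,7,5,2](0)
Move 7: P1 pit1 -> P1=[0,0,2,1,2,2](4) P2=[7,4,2,7,5,2](0)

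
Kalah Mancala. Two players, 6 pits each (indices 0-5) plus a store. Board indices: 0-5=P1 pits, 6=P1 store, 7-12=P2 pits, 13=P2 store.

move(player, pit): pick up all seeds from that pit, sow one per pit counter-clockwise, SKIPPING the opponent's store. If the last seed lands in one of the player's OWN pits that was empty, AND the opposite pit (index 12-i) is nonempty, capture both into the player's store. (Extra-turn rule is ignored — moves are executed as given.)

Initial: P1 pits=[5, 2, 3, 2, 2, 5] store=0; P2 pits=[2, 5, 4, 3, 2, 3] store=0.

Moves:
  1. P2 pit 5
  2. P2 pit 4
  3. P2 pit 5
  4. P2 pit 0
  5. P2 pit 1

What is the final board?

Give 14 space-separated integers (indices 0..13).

Answer: 7 3 3 2 2 5 0 0 0 6 4 1 1 4

Derivation:
Move 1: P2 pit5 -> P1=[6,3,3,2,2,5](0) P2=[2,5,4,3,2,0](1)
Move 2: P2 pit4 -> P1=[6,3,3,2,2,5](0) P2=[2,5,4,3,0,1](2)
Move 3: P2 pit5 -> P1=[6,3,3,2,2,5](0) P2=[2,5,4,3,0,0](3)
Move 4: P2 pit0 -> P1=[6,3,3,2,2,5](0) P2=[0,6,5,3,0,0](3)
Move 5: P2 pit1 -> P1=[7,3,3,2,2,5](0) P2=[0,0,6,4,1,1](4)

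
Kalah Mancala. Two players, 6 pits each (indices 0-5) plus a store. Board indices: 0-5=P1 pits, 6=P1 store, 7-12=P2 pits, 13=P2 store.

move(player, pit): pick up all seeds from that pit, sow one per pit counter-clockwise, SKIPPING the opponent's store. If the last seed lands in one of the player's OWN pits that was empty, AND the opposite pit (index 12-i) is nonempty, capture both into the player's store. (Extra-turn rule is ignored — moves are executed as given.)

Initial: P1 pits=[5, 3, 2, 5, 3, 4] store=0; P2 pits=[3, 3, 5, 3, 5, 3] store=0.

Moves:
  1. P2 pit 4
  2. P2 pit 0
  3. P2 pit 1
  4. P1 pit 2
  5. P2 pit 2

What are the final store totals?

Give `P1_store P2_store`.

Move 1: P2 pit4 -> P1=[6,4,3,5,3,4](0) P2=[3,3,5,3,0,4](1)
Move 2: P2 pit0 -> P1=[6,4,3,5,3,4](0) P2=[0,4,6,4,0,4](1)
Move 3: P2 pit1 -> P1=[6,4,3,5,3,4](0) P2=[0,0,7,5,1,5](1)
Move 4: P1 pit2 -> P1=[6,4,0,6,4,5](0) P2=[0,0,7,5,1,5](1)
Move 5: P2 pit2 -> P1=[7,5,1,6,4,5](0) P2=[0,0,0,6,2,6](2)

Answer: 0 2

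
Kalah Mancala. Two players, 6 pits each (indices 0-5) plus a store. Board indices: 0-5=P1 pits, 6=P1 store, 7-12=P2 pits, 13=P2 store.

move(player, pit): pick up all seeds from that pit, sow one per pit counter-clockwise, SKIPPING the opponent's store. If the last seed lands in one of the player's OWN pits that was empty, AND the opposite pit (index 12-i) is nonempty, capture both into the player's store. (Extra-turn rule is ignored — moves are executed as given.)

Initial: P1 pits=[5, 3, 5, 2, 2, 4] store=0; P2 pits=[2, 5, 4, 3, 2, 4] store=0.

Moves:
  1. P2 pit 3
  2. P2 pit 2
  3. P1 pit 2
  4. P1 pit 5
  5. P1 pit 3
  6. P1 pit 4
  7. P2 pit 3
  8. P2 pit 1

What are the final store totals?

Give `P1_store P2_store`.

Answer: 4 3

Derivation:
Move 1: P2 pit3 -> P1=[5,3,5,2,2,4](0) P2=[2,5,4,0,3,5](1)
Move 2: P2 pit2 -> P1=[5,3,5,2,2,4](0) P2=[2,5,0,1,4,6](2)
Move 3: P1 pit2 -> P1=[5,3,0,3,3,5](1) P2=[3,5,0,1,4,6](2)
Move 4: P1 pit5 -> P1=[5,3,0,3,3,0](2) P2=[4,6,1,2,4,6](2)
Move 5: P1 pit3 -> P1=[5,3,0,0,4,1](3) P2=[4,6,1,2,4,6](2)
Move 6: P1 pit4 -> P1=[5,3,0,0,0,2](4) P2=[5,7,1,2,4,6](2)
Move 7: P2 pit3 -> P1=[5,3,0,0,0,2](4) P2=[5,7,1,0,5,7](2)
Move 8: P2 pit1 -> P1=[6,4,0,0,0,2](4) P2=[5,0,2,1,6,8](3)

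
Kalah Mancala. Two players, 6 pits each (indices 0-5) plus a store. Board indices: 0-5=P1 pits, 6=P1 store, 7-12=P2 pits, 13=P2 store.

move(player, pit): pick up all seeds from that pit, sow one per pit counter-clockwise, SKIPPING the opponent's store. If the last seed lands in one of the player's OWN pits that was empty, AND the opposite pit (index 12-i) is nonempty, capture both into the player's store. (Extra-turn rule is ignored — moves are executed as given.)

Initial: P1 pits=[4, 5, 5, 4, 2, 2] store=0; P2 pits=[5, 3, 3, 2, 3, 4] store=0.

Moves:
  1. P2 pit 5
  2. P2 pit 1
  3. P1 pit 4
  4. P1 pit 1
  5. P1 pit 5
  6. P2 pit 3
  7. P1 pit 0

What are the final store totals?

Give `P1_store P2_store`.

Move 1: P2 pit5 -> P1=[5,6,6,4,2,2](0) P2=[5,3,3,2,3,0](1)
Move 2: P2 pit1 -> P1=[5,6,6,4,2,2](0) P2=[5,0,4,3,4,0](1)
Move 3: P1 pit4 -> P1=[5,6,6,4,0,3](1) P2=[5,0,4,3,4,0](1)
Move 4: P1 pit1 -> P1=[5,0,7,5,1,4](2) P2=[6,0,4,3,4,0](1)
Move 5: P1 pit5 -> P1=[5,0,7,5,1,0](3) P2=[7,1,5,3,4,0](1)
Move 6: P2 pit3 -> P1=[5,0,7,5,1,0](3) P2=[7,1,5,0,5,1](2)
Move 7: P1 pit0 -> P1=[0,1,8,6,2,0](11) P2=[0,1,5,0,5,1](2)

Answer: 11 2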